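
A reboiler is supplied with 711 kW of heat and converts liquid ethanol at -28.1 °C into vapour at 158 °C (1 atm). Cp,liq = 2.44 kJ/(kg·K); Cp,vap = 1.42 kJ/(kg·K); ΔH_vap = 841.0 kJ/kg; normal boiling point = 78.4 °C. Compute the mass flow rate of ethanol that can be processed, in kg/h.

ṁ = 2110 kg/h

Δh = 2.44×(78.4−-28.1) + 841.0 + 1.42×(158−78.4) = 1213.9 kJ/kg
Q = 711 kW = 711 kJ/s = 2.5596e+06 kJ/h
ṁ = Q/Δh = 2.5596e+06 / 1213.9 = 2108.6 kg/h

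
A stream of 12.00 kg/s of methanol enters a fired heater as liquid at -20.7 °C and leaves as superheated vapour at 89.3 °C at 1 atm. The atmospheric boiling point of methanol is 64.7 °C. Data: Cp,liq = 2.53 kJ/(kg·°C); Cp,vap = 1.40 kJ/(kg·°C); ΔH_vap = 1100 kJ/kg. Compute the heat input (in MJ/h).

liquid -20.7→64.7 °C: 216.06 kJ/kg
vaporisation at 64.7 °C: 1100 kJ/kg
vapour 64.7→89.3 °C: 34.44 kJ/kg
Δh = 216.06 + 1100 + 34.44 = 1350.5 kJ/kg
Q = ṁ·Δh = 12.00 kg/s × 1350.5 kJ/kg = 16206 kJ/s
|Q| = 16206 kW = 58342 MJ/h

Q = 58300 MJ/h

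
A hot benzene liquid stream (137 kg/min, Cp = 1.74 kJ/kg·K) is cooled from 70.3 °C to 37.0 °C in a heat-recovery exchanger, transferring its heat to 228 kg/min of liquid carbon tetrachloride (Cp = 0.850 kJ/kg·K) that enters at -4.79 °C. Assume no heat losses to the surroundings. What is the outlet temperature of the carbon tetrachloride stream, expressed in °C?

T_c,out = 36.2 °C

Heat released by hot stream: Q = 137 × 1.74 × (70.3 − 37.0) = 7938.1 kJ/min
Energy balance on cold side (adiabatic exchanger): Q = ṁ_c·Cp_c·(T_c,out − T_c,in)
T_c,out = -4.79 + 7938.1/(228 × 0.850) = 36.17 °C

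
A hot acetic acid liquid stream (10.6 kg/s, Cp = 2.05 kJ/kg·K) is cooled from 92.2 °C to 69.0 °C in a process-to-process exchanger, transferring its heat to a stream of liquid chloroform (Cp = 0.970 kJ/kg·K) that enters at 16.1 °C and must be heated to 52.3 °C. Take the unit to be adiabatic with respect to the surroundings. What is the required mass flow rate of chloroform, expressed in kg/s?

ṁ_c = 14.4 kg/s

Heat released by hot stream: Q = 10.6 × 2.05 × (92.2 − 69.0) = 504.14 kJ/s
Energy balance on cold side (adiabatic exchanger): Q = ṁ_c·Cp_c·(T_c,out − T_c,in)
ṁ_c = 504.14 / [0.970 × (52.3 − 16.1)] = 14.357 kg/s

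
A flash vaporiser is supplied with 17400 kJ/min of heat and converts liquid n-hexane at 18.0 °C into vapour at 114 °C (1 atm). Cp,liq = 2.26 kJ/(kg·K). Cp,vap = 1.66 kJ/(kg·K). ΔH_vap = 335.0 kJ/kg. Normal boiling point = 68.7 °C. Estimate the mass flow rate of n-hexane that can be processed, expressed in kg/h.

ṁ = 1990 kg/h

Δh = 2.26×(68.7−18.0) + 335.0 + 1.66×(114−68.7) = 524.78 kJ/kg
Q = 17400 kJ/min = 290 kJ/s = 1.044e+06 kJ/h
ṁ = Q/Δh = 1.044e+06 / 524.78 = 1989.4 kg/h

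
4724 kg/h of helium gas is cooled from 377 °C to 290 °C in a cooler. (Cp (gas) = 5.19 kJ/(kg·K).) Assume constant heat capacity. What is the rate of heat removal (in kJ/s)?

Q = ṁ·Cp·ΔT = 4724 × 5.19 × (290 − 377) = -2.133e+06 kJ/h
Converting: 2.133e+06 / 3600 s = 592.51 kW

Q_c = 593 kJ/s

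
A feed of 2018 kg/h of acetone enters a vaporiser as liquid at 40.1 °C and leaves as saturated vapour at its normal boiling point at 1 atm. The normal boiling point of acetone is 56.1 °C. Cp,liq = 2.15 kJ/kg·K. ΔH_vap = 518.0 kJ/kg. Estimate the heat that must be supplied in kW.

Q = 310 kW

liquid 40.1→56.1 °C: 34.4 kJ/kg
vaporisation at 56.1 °C: 518 kJ/kg
Δh = 34.4 + 518 = 552.4 kJ/kg
Q = ṁ·Δh = 2018 kg/h × 552.4 kJ/kg = 1.1147e+06 kJ/h
|Q| = 309.65 kW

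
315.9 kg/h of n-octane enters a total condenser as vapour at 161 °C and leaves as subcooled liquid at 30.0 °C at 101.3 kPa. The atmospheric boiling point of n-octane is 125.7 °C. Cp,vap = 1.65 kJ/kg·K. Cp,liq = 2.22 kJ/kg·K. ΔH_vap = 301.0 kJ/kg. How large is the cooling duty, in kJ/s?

vapour 161→125.7 °C: -58.245 kJ/kg
condensation at 125.7 °C: -301 kJ/kg
liquid 125.7→30.0 °C: -212.45 kJ/kg
Δh = -58.245 + -301 + -212.45 = -571.7 kJ/kg
Q = ṁ·Δh = 315.9 kg/h × -571.7 kJ/kg = -180600 kJ/h
|Q| = 50.167 kW

Q_c = 50.2 kJ/s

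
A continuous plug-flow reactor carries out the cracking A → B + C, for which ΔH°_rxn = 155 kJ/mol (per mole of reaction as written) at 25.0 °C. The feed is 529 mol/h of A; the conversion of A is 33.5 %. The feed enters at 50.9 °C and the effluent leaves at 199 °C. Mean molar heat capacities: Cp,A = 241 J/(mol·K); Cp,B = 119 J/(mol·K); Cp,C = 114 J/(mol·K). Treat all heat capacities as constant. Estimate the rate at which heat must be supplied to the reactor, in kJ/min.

Extent of reaction ξ = 0.335 × 529 = 177.22 mol/h
Reaction term: ξ·ΔH°_rxn = 177.22 × 155 = 27468 kJ/h
Sensible, feed 50.9→25 °C: -3302 kJ/h
Outlet flows (mol/h): A 351.78, B 177.22, C 177.22
Sensible, products 25→199 °C: 21936 kJ/h
Q = ΔH = 46103 kJ/h = 12.806 kW
Heat supplied = 768.38 kJ/min

Q_in = 768 kJ/min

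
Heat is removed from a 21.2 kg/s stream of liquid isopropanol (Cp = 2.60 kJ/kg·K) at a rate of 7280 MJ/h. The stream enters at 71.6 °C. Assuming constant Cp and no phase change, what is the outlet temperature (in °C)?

Q = 7280 MJ/h = 2022.2 kJ/s
ΔT = Q/(ṁ·Cp) = 2022.2/(21.2×2.60) = 36.688 K
T_out = 71.6 − 36.688 = 34.912 °C

T_out = 34.9 °C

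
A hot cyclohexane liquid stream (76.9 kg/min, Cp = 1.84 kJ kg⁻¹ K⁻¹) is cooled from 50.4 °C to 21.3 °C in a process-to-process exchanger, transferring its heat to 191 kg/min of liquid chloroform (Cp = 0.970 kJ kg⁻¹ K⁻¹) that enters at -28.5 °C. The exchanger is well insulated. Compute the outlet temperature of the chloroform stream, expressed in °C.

T_c,out = -6.28 °C

Heat released by hot stream: Q = 76.9 × 1.84 × (50.4 − 21.3) = 4117.5 kJ/min
Energy balance on cold side (adiabatic exchanger): Q = ṁ_c·Cp_c·(T_c,out − T_c,in)
T_c,out = -28.5 + 4117.5/(191 × 0.970) = -6.2755 °C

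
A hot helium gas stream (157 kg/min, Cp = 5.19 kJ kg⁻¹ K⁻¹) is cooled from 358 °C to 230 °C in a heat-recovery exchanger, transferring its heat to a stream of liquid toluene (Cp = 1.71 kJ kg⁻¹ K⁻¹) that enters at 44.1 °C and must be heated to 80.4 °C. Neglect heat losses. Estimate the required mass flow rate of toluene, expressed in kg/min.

ṁ_c = 1680 kg/min

Heat released by hot stream: Q = 157 × 5.19 × (358 − 230) = 104300 kJ/min
Energy balance on cold side (adiabatic exchanger): Q = ṁ_c·Cp_c·(T_c,out − T_c,in)
ṁ_c = 104300 / [1.71 × (80.4 − 44.1)] = 1680.3 kg/min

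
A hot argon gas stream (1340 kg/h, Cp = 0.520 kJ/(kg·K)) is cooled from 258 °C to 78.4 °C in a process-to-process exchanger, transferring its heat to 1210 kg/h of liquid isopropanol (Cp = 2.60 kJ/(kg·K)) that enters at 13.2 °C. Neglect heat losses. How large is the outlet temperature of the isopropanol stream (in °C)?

T_c,out = 53.0 °C

Heat released by hot stream: Q = 1340 × 0.520 × (258 − 78.4) = 125150 kJ/h
Energy balance on cold side (adiabatic exchanger): Q = ṁ_c·Cp_c·(T_c,out − T_c,in)
T_c,out = 13.2 + 125150/(1210 × 2.60) = 52.979 °C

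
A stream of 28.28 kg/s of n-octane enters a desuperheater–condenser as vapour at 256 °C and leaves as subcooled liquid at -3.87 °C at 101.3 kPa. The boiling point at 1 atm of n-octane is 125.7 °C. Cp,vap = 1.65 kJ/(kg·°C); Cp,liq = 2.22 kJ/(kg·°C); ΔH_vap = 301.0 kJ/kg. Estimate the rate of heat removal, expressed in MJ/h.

vapour 256→125.7 °C: -215 kJ/kg
condensation at 125.7 °C: -301 kJ/kg
liquid 125.7→-3.87 °C: -287.65 kJ/kg
Δh = -215 + -301 + -287.65 = -803.64 kJ/kg
Q = ṁ·Δh = 28.28 kg/s × -803.64 kJ/kg = -22727 kJ/s
|Q| = 22727 kW = 81817 MJ/h

Q_c = 81800 MJ/h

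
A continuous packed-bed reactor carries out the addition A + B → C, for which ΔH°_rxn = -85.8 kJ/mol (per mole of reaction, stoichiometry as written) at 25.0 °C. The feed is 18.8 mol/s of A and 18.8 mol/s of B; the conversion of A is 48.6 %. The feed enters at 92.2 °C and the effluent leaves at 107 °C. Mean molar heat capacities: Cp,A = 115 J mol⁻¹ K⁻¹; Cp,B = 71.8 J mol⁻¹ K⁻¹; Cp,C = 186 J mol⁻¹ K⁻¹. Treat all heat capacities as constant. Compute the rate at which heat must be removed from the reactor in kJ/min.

Extent of reaction ξ = 0.486 × 18.8 = 9.1368 mol/s
Reaction term: ξ·ΔH°_rxn = 9.1368 × -85.8 = -783.94 kJ/s
Sensible, feed 92.2→25 °C: -236 kJ/s
Outlet flows (mol/s): A 9.6632, B 9.6632, C 9.1368
Sensible, products 25→107 °C: 287.37 kJ/s
Q = ΔH = -732.56 kJ/s = -732.56 kW
Heat removed = 43954 kJ/min

Q_out = 44000 kJ/min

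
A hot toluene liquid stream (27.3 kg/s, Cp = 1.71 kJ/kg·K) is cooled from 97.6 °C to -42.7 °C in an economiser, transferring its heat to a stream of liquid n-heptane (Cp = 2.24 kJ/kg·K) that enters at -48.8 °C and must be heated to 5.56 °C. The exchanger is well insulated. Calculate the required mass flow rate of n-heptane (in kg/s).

Heat released by hot stream: Q = 27.3 × 1.71 × (97.6 − -42.7) = 6549.6 kJ/s
Energy balance on cold side (adiabatic exchanger): Q = ṁ_c·Cp_c·(T_c,out − T_c,in)
ṁ_c = 6549.6 / [2.24 × (5.56 − -48.8)] = 53.788 kg/s

ṁ_c = 53.8 kg/s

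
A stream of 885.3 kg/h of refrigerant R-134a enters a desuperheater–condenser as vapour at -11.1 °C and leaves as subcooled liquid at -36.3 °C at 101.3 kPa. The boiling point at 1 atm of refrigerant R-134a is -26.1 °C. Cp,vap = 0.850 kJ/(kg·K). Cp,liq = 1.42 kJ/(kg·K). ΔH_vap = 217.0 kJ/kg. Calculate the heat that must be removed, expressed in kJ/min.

vapour -11.1→-26.1 °C: -12.75 kJ/kg
condensation at -26.1 °C: -217 kJ/kg
liquid -26.1→-36.3 °C: -14.484 kJ/kg
Δh = -12.75 + -217 + -14.484 = -244.23 kJ/kg
Q = ṁ·Δh = 885.3 kg/h × -244.23 kJ/kg = -216220 kJ/h
|Q| = 60.061 kW = 3603.7 kJ/min

Q_c = 3600 kJ/min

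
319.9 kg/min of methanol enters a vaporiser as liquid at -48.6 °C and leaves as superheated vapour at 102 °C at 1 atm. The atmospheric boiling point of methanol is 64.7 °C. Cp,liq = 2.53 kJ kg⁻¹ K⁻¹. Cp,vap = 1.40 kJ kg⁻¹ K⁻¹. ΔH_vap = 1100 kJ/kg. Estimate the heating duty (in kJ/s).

Q = 7670 kJ/s

liquid -48.6→64.7 °C: 286.65 kJ/kg
vaporisation at 64.7 °C: 1100 kJ/kg
vapour 64.7→102 °C: 52.22 kJ/kg
Δh = 286.65 + 1100 + 52.22 = 1438.9 kJ/kg
Q = ṁ·Δh = 319.9 kg/min × 1438.9 kJ/kg = 460290 kJ/min
|Q| = 7671.6 kW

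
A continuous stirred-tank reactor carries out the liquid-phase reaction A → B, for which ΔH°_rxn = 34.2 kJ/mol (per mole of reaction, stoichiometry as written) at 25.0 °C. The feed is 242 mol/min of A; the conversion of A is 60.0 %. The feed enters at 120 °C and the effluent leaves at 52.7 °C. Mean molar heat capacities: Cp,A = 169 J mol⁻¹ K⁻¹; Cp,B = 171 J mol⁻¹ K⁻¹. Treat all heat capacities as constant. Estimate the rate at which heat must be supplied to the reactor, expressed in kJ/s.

Extent of reaction ξ = 0.600 × 242 = 145.2 mol/min
Reaction term: ξ·ΔH°_rxn = 145.2 × 34.2 = 4965.8 kJ/min
Sensible, feed 120→25 °C: -3885.3 kJ/min
Outlet flows (mol/min): A 96.8, B 145.2
Sensible, products 25→52.7 °C: 1140.9 kJ/min
Q = ΔH = 2221.4 kJ/min = 37.024 kW
Heat supplied = 37.024 kJ/s

Q_in = 37.0 kJ/s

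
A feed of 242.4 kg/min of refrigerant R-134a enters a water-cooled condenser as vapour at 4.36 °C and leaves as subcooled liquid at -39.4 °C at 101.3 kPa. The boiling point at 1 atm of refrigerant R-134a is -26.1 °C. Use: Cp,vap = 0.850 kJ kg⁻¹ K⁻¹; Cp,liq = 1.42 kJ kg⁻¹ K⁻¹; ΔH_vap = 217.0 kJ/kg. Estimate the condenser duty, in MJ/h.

vapour 4.36→-26.1 °C: -25.891 kJ/kg
condensation at -26.1 °C: -217 kJ/kg
liquid -26.1→-39.4 °C: -18.886 kJ/kg
Δh = -25.891 + -217 + -18.886 = -261.78 kJ/kg
Q = ṁ·Δh = 242.4 kg/min × -261.78 kJ/kg = -63455 kJ/min
|Q| = 1057.6 kW = 3807.3 MJ/h

Q_c = 3810 MJ/h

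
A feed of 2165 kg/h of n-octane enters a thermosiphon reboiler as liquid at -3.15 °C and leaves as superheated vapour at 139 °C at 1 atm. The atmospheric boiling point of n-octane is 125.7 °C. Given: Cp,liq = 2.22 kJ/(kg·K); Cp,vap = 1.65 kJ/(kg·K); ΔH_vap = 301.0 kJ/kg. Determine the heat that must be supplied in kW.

Q = 366 kW

liquid -3.15→125.7 °C: 286.05 kJ/kg
vaporisation at 125.7 °C: 301 kJ/kg
vapour 125.7→139 °C: 21.945 kJ/kg
Δh = 286.05 + 301 + 21.945 = 608.99 kJ/kg
Q = ṁ·Δh = 2165 kg/h × 608.99 kJ/kg = 1.3185e+06 kJ/h
|Q| = 366.24 kW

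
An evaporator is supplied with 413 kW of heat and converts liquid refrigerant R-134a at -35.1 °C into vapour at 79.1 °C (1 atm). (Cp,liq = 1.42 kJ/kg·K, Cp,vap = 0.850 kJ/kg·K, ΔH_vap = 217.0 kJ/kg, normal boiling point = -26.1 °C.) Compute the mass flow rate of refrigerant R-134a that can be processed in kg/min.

ṁ = 77.6 kg/min

Δh = 1.42×(-26.1−-35.1) + 217.0 + 0.850×(79.1−-26.1) = 319.2 kJ/kg
Q = 413 kW = 413 kJ/s = 24780 kJ/min
ṁ = Q/Δh = 24780 / 319.2 = 77.632 kg/min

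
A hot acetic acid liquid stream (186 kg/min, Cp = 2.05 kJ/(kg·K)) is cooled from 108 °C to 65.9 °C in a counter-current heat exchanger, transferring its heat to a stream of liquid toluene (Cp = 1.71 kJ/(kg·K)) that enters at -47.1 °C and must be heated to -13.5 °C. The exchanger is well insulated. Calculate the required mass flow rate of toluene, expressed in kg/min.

ṁ_c = 279 kg/min

Heat released by hot stream: Q = 186 × 2.05 × (108 − 65.9) = 16053 kJ/min
Energy balance on cold side (adiabatic exchanger): Q = ṁ_c·Cp_c·(T_c,out − T_c,in)
ṁ_c = 16053 / [1.71 × (-13.5 − -47.1)] = 279.39 kg/min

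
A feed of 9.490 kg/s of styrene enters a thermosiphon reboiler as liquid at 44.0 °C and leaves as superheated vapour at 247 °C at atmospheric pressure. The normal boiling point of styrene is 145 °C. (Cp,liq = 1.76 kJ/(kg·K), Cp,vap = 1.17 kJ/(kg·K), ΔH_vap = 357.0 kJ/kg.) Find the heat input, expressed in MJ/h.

liquid 44.0→145 °C: 177.76 kJ/kg
vaporisation at 145 °C: 357 kJ/kg
vapour 145→247 °C: 119.34 kJ/kg
Δh = 177.76 + 357 + 119.34 = 654.1 kJ/kg
Q = ṁ·Δh = 9.490 kg/s × 654.1 kJ/kg = 6207.4 kJ/s
|Q| = 6207.4 kW = 22347 MJ/h

Q = 22300 MJ/h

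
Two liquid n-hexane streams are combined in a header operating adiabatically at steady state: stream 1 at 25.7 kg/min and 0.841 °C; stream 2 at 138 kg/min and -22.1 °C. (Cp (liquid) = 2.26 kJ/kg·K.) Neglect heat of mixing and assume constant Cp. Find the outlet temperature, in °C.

T_out = -18.5 °C

Energy balance with Q = 0: Σ ṁᵢCp,ᵢ(T_out − Tᵢ) = 0
Σ ṁᵢCp,ᵢTᵢ = 25.7×2.26×0.841 + 138×2.26×-22.1 = -6843.7
Σ ṁᵢCp,ᵢ = 25.7×2.26 + 138×2.26 = 369.96
T_out = -6843.7 / 369.96 = -18.498 °C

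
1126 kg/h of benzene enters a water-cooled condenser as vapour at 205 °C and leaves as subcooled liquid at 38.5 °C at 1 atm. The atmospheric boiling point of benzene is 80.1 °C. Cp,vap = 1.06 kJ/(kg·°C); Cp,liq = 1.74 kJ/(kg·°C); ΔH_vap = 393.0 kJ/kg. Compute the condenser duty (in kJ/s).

Q_c = 187 kJ/s

vapour 205→80.1 °C: -132.39 kJ/kg
condensation at 80.1 °C: -393 kJ/kg
liquid 80.1→38.5 °C: -72.384 kJ/kg
Δh = -132.39 + -393 + -72.384 = -597.78 kJ/kg
Q = ṁ·Δh = 1126 kg/h × -597.78 kJ/kg = -673100 kJ/h
|Q| = 186.97 kW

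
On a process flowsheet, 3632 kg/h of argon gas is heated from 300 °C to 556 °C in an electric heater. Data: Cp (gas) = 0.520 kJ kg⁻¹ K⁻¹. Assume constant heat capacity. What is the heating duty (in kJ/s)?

Q = 134 kJ/s

Q = ṁ·Cp·ΔT = 3632 × 0.520 × (556 − 300) = 483490 kJ/h
Converting: 483490 / 3600 s = 134.3 kW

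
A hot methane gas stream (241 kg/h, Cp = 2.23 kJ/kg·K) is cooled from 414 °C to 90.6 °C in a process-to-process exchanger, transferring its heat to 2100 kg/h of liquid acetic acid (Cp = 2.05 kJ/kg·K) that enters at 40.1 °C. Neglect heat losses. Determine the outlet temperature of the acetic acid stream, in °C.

T_c,out = 80.5 °C

Heat released by hot stream: Q = 241 × 2.23 × (414 − 90.6) = 173800 kJ/h
Energy balance on cold side (adiabatic exchanger): Q = ṁ_c·Cp_c·(T_c,out − T_c,in)
T_c,out = 40.1 + 173800/(2100 × 2.05) = 80.473 °C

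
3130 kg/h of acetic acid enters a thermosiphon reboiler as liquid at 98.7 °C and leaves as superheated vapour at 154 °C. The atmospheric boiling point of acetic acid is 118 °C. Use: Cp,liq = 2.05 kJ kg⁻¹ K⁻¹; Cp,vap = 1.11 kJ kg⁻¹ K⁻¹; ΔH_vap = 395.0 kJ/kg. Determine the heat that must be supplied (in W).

liquid 98.7→118 °C: 39.565 kJ/kg
vaporisation at 118 °C: 395 kJ/kg
vapour 118→154 °C: 39.96 kJ/kg
Δh = 39.565 + 395 + 39.96 = 474.52 kJ/kg
Q = ṁ·Δh = 3130 kg/h × 474.52 kJ/kg = 1.4853e+06 kJ/h
|Q| = 412.57 kW = 412570 W

Q = 413000 W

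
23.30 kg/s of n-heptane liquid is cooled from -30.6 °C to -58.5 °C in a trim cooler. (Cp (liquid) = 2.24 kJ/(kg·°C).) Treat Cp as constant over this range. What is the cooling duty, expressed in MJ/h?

Q = ṁ·Cp·ΔT = 23.30 × 2.24 × (-58.5 − -30.6) = -1456.2 kJ/s
Cooling duty = 5242.2 MJ/h

Q_c = 5240 MJ/h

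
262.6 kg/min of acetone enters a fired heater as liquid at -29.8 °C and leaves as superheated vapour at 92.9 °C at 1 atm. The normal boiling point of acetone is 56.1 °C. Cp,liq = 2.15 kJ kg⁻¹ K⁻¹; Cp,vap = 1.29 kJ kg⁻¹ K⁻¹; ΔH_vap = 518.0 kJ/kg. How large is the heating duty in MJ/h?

Q = 11800 MJ/h

liquid -29.8→56.1 °C: 184.69 kJ/kg
vaporisation at 56.1 °C: 518 kJ/kg
vapour 56.1→92.9 °C: 47.472 kJ/kg
Δh = 184.69 + 518 + 47.472 = 750.16 kJ/kg
Q = ṁ·Δh = 262.6 kg/min × 750.16 kJ/kg = 196990 kJ/min
|Q| = 3283.2 kW = 11819 MJ/h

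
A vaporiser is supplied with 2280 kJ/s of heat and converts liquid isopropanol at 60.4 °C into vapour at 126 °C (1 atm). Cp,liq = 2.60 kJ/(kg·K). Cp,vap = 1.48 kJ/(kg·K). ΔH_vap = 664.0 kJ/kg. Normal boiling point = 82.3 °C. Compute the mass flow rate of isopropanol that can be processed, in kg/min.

Δh = 2.60×(82.3−60.4) + 664.0 + 1.48×(126−82.3) = 785.62 kJ/kg
Q = 2280 kJ/s = 2280 kJ/s = 136800 kJ/min
ṁ = Q/Δh = 136800 / 785.62 = 174.13 kg/min

ṁ = 174 kg/min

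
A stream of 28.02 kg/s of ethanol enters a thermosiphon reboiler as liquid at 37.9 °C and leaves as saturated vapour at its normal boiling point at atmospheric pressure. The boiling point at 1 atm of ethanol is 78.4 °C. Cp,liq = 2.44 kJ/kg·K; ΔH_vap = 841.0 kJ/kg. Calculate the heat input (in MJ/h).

Q = 94800 MJ/h

liquid 37.9→78.4 °C: 98.82 kJ/kg
vaporisation at 78.4 °C: 841 kJ/kg
Δh = 98.82 + 841 = 939.82 kJ/kg
Q = ṁ·Δh = 28.02 kg/s × 939.82 kJ/kg = 26334 kJ/s
|Q| = 26334 kW = 94802 MJ/h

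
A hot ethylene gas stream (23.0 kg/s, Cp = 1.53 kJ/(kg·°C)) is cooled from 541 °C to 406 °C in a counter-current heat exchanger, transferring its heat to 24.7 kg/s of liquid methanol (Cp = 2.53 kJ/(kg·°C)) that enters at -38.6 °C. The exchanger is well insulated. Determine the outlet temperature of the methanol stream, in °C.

Heat released by hot stream: Q = 23.0 × 1.53 × (541 − 406) = 4750.6 kJ/s
Energy balance on cold side (adiabatic exchanger): Q = ṁ_c·Cp_c·(T_c,out − T_c,in)
T_c,out = -38.6 + 4750.6/(24.7 × 2.53) = 37.421 °C

T_c,out = 37.4 °C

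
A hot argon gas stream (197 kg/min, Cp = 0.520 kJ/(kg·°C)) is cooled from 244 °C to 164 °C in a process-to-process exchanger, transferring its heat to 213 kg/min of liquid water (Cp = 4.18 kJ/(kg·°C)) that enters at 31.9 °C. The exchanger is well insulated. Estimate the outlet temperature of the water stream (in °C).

Heat released by hot stream: Q = 197 × 0.520 × (244 − 164) = 8195.2 kJ/min
Energy balance on cold side (adiabatic exchanger): Q = ṁ_c·Cp_c·(T_c,out − T_c,in)
T_c,out = 31.9 + 8195.2/(213 × 4.18) = 41.105 °C

T_c,out = 41.1 °C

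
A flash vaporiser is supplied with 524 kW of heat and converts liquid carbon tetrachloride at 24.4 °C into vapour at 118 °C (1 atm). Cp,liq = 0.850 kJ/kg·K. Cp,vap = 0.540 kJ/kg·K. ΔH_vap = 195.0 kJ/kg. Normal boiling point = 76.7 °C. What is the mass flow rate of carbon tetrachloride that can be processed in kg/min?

Δh = 0.850×(76.7−24.4) + 195.0 + 0.540×(118−76.7) = 261.76 kJ/kg
Q = 524 kW = 524 kJ/s = 31440 kJ/min
ṁ = Q/Δh = 31440 / 261.76 = 120.11 kg/min

ṁ = 120 kg/min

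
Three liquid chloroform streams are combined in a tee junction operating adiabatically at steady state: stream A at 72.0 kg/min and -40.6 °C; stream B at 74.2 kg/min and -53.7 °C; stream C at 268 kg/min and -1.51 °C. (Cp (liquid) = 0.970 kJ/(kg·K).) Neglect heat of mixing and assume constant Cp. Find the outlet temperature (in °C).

T_out = -17.7 °C

No heat crosses the boundary, so H_out = H_in.
Σ ṁᵢCp,ᵢTᵢ = 72.0×0.970×-40.6 + 74.2×0.970×-53.7 + 268×0.970×-1.51 = -7093
Σ ṁᵢCp,ᵢ = 72.0×0.970 + 74.2×0.970 + 268×0.970 = 401.77
T_out = -7093 / 401.77 = -17.654 °C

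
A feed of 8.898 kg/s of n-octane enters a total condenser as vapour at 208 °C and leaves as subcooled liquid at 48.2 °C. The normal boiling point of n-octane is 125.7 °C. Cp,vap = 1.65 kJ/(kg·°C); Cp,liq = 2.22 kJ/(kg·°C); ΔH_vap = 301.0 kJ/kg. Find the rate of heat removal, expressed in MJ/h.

vapour 208→125.7 °C: -135.79 kJ/kg
condensation at 125.7 °C: -301 kJ/kg
liquid 125.7→48.2 °C: -172.05 kJ/kg
Δh = -135.79 + -301 + -172.05 = -608.85 kJ/kg
Q = ṁ·Δh = 8.898 kg/s × -608.85 kJ/kg = -5417.5 kJ/s
|Q| = 5417.5 kW = 19503 MJ/h

Q_c = 19500 MJ/h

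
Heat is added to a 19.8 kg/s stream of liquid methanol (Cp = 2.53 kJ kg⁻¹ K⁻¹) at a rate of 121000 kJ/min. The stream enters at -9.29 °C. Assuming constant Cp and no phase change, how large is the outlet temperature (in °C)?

T_out = 31.0 °C

Q = 121000 kJ/min = 2016.7 kJ/s
ΔT = Q/(ṁ·Cp) = 2016.7/(19.8×2.53) = 40.258 K
T_out = -9.29 + 40.258 = 30.968 °C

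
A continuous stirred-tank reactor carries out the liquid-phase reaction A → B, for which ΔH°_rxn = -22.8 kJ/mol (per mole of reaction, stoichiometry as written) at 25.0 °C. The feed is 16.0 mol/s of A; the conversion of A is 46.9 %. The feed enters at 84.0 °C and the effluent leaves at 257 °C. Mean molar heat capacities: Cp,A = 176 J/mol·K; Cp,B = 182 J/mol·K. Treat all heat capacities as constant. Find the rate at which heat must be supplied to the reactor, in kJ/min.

Q_in = 19600 kJ/min

Extent of reaction ξ = 0.469 × 16.0 = 7.504 mol/s
Reaction term: ξ·ΔH°_rxn = 7.504 × -22.8 = -171.09 kJ/s
Sensible, feed 84.0→25 °C: -166.14 kJ/s
Outlet flows (mol/s): A 8.496, B 7.504
Sensible, products 25→257 °C: 663.76 kJ/s
Q = ΔH = 326.52 kJ/s = 326.52 kW
Heat supplied = 19591 kJ/min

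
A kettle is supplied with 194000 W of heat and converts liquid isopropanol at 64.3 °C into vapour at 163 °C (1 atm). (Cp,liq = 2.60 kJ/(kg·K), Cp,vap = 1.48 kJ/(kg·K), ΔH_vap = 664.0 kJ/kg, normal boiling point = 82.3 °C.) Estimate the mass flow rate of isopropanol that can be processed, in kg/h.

ṁ = 841 kg/h

Δh = 2.60×(82.3−64.3) + 664.0 + 1.48×(163−82.3) = 830.24 kJ/kg
Q = 194000 W = 194 kJ/s = 698400 kJ/h
ṁ = Q/Δh = 698400 / 830.24 = 841.21 kg/h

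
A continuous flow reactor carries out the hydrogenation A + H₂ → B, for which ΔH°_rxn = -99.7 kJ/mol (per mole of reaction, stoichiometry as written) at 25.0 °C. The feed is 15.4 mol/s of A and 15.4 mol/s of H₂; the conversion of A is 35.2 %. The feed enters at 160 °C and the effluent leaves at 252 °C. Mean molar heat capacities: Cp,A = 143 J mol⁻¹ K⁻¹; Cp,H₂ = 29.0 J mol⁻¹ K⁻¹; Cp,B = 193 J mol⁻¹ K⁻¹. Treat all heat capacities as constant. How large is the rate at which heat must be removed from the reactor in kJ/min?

Q_out = 16300 kJ/min

Extent of reaction ξ = 0.352 × 15.4 = 5.4208 mol/s
Reaction term: ξ·ΔH°_rxn = 5.4208 × -99.7 = -540.45 kJ/s
Sensible, feed 160→25 °C: -357.59 kJ/s
Outlet flows (mol/s): A 9.9792, H₂ 9.9792, B 5.4208
Sensible, products 25→252 °C: 627.12 kJ/s
Q = ΔH = -270.92 kJ/s = -270.92 kW
Heat removed = 16255 kJ/min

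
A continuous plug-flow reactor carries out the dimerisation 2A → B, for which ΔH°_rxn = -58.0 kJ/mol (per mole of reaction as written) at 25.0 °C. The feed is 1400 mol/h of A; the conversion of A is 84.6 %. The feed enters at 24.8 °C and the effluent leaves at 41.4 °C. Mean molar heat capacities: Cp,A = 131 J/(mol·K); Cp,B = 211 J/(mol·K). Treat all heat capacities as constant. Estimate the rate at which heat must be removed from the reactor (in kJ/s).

Extent of reaction ξ = 0.846 × 1400 / 2 = 592.2 mol/h
Reaction term: ξ·ΔH°_rxn = 592.2 × -58.0 = -34348 kJ/h
Sensible, feed 24.8→25 °C: 36.68 kJ/h
Outlet flows (mol/h): A 215.6, B 592.2
Sensible, products 25→41.4 °C: 2512.4 kJ/h
Q = ΔH = -31798 kJ/h = -8.8329 kW
Heat removed = 8.8329 kJ/s

Q_out = 8.83 kJ/s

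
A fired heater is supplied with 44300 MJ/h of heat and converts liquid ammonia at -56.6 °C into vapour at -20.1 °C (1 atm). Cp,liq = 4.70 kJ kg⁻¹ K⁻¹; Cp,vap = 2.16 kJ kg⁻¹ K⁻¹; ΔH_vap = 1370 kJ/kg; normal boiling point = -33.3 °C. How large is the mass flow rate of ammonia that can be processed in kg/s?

ṁ = 8.16 kg/s

Δh = 4.70×(-33.3−-56.6) + 1370 + 2.16×(-20.1−-33.3) = 1508 kJ/kg
Q = 44300 MJ/h = 12306 kJ/s = 12306 kJ/s
ṁ = Q/Δh = 12306 / 1508 = 8.1601 kg/s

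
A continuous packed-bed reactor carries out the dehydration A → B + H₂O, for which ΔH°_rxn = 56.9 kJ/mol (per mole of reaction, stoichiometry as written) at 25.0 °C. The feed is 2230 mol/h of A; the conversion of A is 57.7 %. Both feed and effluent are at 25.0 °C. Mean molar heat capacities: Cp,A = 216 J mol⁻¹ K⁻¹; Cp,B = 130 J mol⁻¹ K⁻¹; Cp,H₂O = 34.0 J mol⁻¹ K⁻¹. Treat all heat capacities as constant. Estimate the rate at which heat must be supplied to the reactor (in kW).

Q_in = 20.3 kW

Extent of reaction ξ = 0.577 × 2230 = 1286.7 mol/h
Reaction term: ξ·ΔH°_rxn = 1286.7 × 56.9 = 73214 kJ/h
Q = ΔH = 73214 kJ/h = 20.337 kW
Heat supplied = 20.337 kW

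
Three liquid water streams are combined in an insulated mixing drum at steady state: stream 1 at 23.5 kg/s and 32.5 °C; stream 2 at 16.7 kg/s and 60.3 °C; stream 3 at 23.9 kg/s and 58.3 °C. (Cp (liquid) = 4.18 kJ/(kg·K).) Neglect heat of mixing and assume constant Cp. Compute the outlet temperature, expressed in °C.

T_out = 49.4 °C

Adiabatic, steady state ⇒ Σ ṁᵢCp,ᵢ(T_out − Tᵢ) = 0
T_out = Σ ṁᵢCp,ᵢTᵢ / Σ ṁᵢCp,ᵢ
      = 13226 / 267.94 = 49.362 °C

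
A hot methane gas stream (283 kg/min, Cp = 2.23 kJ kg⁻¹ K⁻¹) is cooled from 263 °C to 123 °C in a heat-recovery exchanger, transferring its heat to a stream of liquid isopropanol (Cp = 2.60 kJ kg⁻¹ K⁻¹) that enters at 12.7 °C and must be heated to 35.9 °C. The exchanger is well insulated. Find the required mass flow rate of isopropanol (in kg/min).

ṁ_c = 1460 kg/min

Heat released by hot stream: Q = 283 × 2.23 × (263 − 123) = 88353 kJ/min
Energy balance on cold side (adiabatic exchanger): Q = ṁ_c·Cp_c·(T_c,out − T_c,in)
ṁ_c = 88353 / [2.60 × (35.9 − 12.7)] = 1464.7 kg/min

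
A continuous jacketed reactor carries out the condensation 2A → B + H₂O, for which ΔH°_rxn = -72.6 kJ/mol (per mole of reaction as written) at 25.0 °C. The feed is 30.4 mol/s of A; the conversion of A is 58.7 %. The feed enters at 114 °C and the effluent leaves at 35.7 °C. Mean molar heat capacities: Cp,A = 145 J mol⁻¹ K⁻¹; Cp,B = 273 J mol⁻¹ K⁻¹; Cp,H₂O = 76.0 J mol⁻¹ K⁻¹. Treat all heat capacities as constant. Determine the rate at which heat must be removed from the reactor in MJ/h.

Q_out = 3550 MJ/h

Extent of reaction ξ = 0.587 × 30.4 / 2 = 8.9224 mol/s
Reaction term: ξ·ΔH°_rxn = 8.9224 × -72.6 = -647.77 kJ/s
Sensible, feed 114→25 °C: -392.31 kJ/s
Outlet flows (mol/s): A 12.555, B 8.9224, H₂O 8.9224
Sensible, products 25→35.7 °C: 52.798 kJ/s
Q = ΔH = -987.28 kJ/s = -987.28 kW
Heat removed = 3554.2 MJ/h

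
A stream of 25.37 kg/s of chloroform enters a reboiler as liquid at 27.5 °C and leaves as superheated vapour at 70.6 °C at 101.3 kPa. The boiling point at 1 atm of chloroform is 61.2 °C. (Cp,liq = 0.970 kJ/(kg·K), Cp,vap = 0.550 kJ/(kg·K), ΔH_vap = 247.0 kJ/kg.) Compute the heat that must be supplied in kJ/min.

liquid 27.5→61.2 °C: 32.689 kJ/kg
vaporisation at 61.2 °C: 247 kJ/kg
vapour 61.2→70.6 °C: 5.17 kJ/kg
Δh = 32.689 + 247 + 5.17 = 284.86 kJ/kg
Q = ṁ·Δh = 25.37 kg/s × 284.86 kJ/kg = 7226.9 kJ/s
|Q| = 7226.9 kW = 433610 kJ/min

Q = 434000 kJ/min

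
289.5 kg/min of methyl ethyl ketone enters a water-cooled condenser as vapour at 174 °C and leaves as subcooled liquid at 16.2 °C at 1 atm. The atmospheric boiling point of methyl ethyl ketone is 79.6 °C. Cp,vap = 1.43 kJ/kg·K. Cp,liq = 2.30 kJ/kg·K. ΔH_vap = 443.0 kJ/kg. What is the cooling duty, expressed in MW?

vapour 174→79.6 °C: -134.99 kJ/kg
condensation at 79.6 °C: -443 kJ/kg
liquid 79.6→16.2 °C: -145.82 kJ/kg
Δh = -134.99 + -443 + -145.82 = -723.81 kJ/kg
Q = ṁ·Δh = 289.5 kg/min × -723.81 kJ/kg = -209540 kJ/min
|Q| = 3492.4 kW = 3.4924 MW

Q_c = 3.49 MW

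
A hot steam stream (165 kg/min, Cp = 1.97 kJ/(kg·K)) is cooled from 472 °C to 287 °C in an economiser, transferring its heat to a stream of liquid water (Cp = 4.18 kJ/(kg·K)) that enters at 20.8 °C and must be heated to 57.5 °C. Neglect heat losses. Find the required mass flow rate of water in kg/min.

ṁ_c = 392 kg/min

Heat released by hot stream: Q = 165 × 1.97 × (472 − 287) = 60134 kJ/min
Energy balance on cold side (adiabatic exchanger): Q = ṁ_c·Cp_c·(T_c,out − T_c,in)
ṁ_c = 60134 / [4.18 × (57.5 − 20.8)] = 391.99 kg/min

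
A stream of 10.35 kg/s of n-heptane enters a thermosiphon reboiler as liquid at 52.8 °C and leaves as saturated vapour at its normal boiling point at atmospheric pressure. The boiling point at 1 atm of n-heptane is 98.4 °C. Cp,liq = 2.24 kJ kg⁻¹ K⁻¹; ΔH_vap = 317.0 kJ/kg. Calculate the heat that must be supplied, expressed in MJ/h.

Q = 15600 MJ/h

liquid 52.8→98.4 °C: 102.14 kJ/kg
vaporisation at 98.4 °C: 317 kJ/kg
Δh = 102.14 + 317 = 419.14 kJ/kg
Q = ṁ·Δh = 10.35 kg/s × 419.14 kJ/kg = 4338.1 kJ/s
|Q| = 4338.1 kW = 15617 MJ/h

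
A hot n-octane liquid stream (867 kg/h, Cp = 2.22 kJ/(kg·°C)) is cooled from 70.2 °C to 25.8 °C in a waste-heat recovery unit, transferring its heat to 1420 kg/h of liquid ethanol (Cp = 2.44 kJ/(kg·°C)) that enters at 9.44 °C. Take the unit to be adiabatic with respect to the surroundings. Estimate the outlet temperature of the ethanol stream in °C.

Heat released by hot stream: Q = 867 × 2.22 × (70.2 − 25.8) = 85458 kJ/h
Energy balance on cold side (adiabatic exchanger): Q = ṁ_c·Cp_c·(T_c,out − T_c,in)
T_c,out = 9.44 + 85458/(1420 × 2.44) = 34.105 °C

T_c,out = 34.1 °C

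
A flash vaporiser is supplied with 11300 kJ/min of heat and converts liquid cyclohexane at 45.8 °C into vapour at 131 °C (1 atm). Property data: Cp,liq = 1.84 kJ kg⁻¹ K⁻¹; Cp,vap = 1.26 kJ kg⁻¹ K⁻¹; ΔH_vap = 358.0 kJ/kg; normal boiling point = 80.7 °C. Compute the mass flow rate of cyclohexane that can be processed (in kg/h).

ṁ = 1400 kg/h

Δh = 1.84×(80.7−45.8) + 358.0 + 1.26×(131−80.7) = 485.59 kJ/kg
Q = 11300 kJ/min = 188.33 kJ/s = 678000 kJ/h
ṁ = Q/Δh = 678000 / 485.59 = 1396.2 kg/h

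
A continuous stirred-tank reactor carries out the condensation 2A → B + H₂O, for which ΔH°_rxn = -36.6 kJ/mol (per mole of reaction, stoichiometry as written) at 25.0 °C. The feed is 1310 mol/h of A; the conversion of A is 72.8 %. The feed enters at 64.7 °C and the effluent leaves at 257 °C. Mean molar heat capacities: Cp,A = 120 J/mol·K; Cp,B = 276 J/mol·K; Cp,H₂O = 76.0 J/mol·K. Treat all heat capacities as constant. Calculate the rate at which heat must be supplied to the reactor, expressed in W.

Extent of reaction ξ = 0.728 × 1310 / 2 = 476.84 mol/h
Reaction term: ξ·ΔH°_rxn = 476.84 × -36.6 = -17452 kJ/h
Sensible, feed 64.7→25 °C: -6240.8 kJ/h
Outlet flows (mol/h): A 356.32, B 476.84, H₂O 476.84
Sensible, products 25→257 °C: 48861 kJ/h
Q = ΔH = 25167 kJ/h = 6.991 kW
Heat supplied = 6991 W

Q_in = 6990 W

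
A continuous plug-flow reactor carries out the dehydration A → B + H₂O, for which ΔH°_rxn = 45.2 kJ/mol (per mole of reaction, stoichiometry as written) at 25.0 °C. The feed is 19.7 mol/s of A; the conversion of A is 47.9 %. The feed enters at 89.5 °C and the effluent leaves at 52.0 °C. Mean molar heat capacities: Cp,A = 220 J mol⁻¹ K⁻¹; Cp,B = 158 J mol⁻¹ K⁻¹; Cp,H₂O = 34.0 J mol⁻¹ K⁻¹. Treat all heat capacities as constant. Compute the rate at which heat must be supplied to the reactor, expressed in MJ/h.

Extent of reaction ξ = 0.479 × 19.7 = 9.4363 mol/s
Reaction term: ξ·ΔH°_rxn = 9.4363 × 45.2 = 426.52 kJ/s
Sensible, feed 89.5→25 °C: -279.54 kJ/s
Outlet flows (mol/s): A 10.264, B 9.4363, H₂O 9.4363
Sensible, products 25→52.0 °C: 109.88 kJ/s
Q = ΔH = 256.86 kJ/s = 256.86 kW
Heat supplied = 924.7 MJ/h

Q_in = 925 MJ/h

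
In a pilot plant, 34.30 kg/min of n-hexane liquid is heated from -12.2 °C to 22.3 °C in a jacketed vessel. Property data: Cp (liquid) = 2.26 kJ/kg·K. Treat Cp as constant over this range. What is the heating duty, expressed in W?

Q = ṁ·Cp·ΔT = 34.30 × 2.26 × (22.3 − -12.2) = 2674.4 kJ/min
Converting: 2674.4 / 60 s = 44.573 kW
Heating duty = 44573 W

Q = 44600 W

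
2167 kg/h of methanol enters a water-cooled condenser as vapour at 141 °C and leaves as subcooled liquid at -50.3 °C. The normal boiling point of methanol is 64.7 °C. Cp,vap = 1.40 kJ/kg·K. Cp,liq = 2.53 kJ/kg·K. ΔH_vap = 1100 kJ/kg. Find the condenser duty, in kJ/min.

vapour 141→64.7 °C: -106.82 kJ/kg
condensation at 64.7 °C: -1100 kJ/kg
liquid 64.7→-50.3 °C: -290.95 kJ/kg
Δh = -106.82 + -1100 + -290.95 = -1497.8 kJ/kg
Q = ṁ·Δh = 2167 kg/h × -1497.8 kJ/kg = -3.2457e+06 kJ/h
|Q| = 901.57 kW = 54094 kJ/min

Q_c = 54100 kJ/min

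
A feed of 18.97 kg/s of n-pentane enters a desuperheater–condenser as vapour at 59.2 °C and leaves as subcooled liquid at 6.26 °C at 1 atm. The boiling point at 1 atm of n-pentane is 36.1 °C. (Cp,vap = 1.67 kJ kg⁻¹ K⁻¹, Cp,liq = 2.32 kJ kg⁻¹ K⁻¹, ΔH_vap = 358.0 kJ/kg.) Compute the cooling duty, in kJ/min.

Q_c = 530000 kJ/min

vapour 59.2→36.1 °C: -38.577 kJ/kg
condensation at 36.1 °C: -358 kJ/kg
liquid 36.1→6.26 °C: -69.229 kJ/kg
Δh = -38.577 + -358 + -69.229 = -465.81 kJ/kg
Q = ṁ·Δh = 18.97 kg/s × -465.81 kJ/kg = -8836.3 kJ/s
|Q| = 8836.3 kW = 530180 kJ/min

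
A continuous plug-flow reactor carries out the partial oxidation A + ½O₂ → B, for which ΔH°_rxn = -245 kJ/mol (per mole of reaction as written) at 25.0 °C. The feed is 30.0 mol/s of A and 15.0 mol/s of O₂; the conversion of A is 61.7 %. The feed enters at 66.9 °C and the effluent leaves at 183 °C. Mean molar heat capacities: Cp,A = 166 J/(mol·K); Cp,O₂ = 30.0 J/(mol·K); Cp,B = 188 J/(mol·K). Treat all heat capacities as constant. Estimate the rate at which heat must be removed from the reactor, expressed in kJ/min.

Q_out = 233000 kJ/min

Extent of reaction ξ = 0.617 × 30.0 = 18.51 mol/s
Reaction term: ξ·ΔH°_rxn = 18.51 × -245 = -4534.9 kJ/s
Sensible, feed 66.9→25 °C: -227.52 kJ/s
Outlet flows (mol/s): A 11.49, O₂ 5.745, B 18.51
Sensible, products 25→183 °C: 878.41 kJ/s
Q = ΔH = -3884.1 kJ/s = -3884.1 kW
Heat removed = 233040 kJ/min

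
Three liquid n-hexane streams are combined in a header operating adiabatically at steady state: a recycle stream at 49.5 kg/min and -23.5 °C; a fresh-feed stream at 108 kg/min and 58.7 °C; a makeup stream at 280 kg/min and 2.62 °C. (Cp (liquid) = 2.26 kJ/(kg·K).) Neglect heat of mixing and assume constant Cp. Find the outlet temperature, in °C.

T_out = 13.5 °C

Adiabatic, steady state ⇒ Σ ṁᵢCp,ᵢ(T_out − Tᵢ) = 0
Σ ṁᵢCp,ᵢTᵢ = 49.5×2.26×-23.5 + 108×2.26×58.7 + 280×2.26×2.62 = 13356
Σ ṁᵢCp,ᵢ = 49.5×2.26 + 108×2.26 + 280×2.26 = 988.75
T_out = 13356 / 988.75 = 13.508 °C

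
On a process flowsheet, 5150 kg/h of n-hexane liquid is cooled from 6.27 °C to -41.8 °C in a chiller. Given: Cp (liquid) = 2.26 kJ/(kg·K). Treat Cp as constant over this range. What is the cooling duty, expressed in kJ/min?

Q = ṁ·Cp·ΔT = 5150 × 2.26 × (-41.8 − 6.27) = -559490 kJ/h
Converting: 559490 / 3600 s = 155.41 kW
Cooling duty = 9324.8 kJ/min

Q_c = 9320 kJ/min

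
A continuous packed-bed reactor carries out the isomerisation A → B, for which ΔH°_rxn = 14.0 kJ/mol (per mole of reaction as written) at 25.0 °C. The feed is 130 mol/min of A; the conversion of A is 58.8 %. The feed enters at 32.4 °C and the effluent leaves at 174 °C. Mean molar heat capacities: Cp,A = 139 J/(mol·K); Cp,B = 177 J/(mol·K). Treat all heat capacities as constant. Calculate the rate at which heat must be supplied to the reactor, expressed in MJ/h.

Q_in = 244 MJ/h

Extent of reaction ξ = 0.588 × 130 = 76.44 mol/min
Reaction term: ξ·ΔH°_rxn = 76.44 × 14.0 = 1070.2 kJ/min
Sensible, feed 32.4→25 °C: -133.72 kJ/min
Outlet flows (mol/min): A 53.56, B 76.44
Sensible, products 25→174 °C: 3125.2 kJ/min
Q = ΔH = 4061.7 kJ/min = 67.695 kW
Heat supplied = 243.7 MJ/h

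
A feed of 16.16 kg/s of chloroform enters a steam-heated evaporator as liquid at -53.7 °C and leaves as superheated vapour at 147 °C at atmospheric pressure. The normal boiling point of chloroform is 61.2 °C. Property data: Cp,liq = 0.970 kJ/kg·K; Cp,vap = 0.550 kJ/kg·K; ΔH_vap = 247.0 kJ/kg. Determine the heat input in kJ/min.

liquid -53.7→61.2 °C: 111.45 kJ/kg
vaporisation at 61.2 °C: 247 kJ/kg
vapour 61.2→147 °C: 47.19 kJ/kg
Δh = 111.45 + 247 + 47.19 = 405.64 kJ/kg
Q = ṁ·Δh = 16.16 kg/s × 405.64 kJ/kg = 6555.2 kJ/s
|Q| = 6555.2 kW = 393310 kJ/min

Q = 393000 kJ/min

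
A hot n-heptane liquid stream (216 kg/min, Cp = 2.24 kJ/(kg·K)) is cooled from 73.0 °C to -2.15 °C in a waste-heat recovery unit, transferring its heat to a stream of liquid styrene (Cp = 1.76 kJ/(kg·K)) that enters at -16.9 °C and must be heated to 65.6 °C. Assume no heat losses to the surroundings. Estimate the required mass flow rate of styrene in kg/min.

ṁ_c = 250 kg/min

Heat released by hot stream: Q = 216 × 2.24 × (73.0 − -2.15) = 36361 kJ/min
Energy balance on cold side (adiabatic exchanger): Q = ṁ_c·Cp_c·(T_c,out − T_c,in)
ṁ_c = 36361 / [1.76 × (65.6 − -16.9)] = 250.42 kg/min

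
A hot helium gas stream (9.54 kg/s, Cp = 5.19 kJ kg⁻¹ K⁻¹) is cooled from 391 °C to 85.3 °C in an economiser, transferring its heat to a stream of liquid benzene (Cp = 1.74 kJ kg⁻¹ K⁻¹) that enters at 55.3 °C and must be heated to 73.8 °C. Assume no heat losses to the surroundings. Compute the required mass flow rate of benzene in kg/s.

ṁ_c = 470 kg/s

Heat released by hot stream: Q = 9.54 × 5.19 × (391 − 85.3) = 15136 kJ/s
Energy balance on cold side (adiabatic exchanger): Q = ṁ_c·Cp_c·(T_c,out − T_c,in)
ṁ_c = 15136 / [1.74 × (73.8 − 55.3)] = 470.21 kg/s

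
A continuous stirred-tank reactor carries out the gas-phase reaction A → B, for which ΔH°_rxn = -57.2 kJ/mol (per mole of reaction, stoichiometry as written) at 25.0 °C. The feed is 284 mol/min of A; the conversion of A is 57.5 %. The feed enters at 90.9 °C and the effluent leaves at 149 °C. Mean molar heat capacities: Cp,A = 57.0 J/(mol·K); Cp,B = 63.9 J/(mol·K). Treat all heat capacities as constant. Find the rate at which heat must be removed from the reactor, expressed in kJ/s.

Q_out = 138 kJ/s

Extent of reaction ξ = 0.575 × 284 = 163.3 mol/min
Reaction term: ξ·ΔH°_rxn = 163.3 × -57.2 = -9340.8 kJ/min
Sensible, feed 90.9→25 °C: -1066.8 kJ/min
Outlet flows (mol/min): A 120.7, B 163.3
Sensible, products 25→149 °C: 2147 kJ/min
Q = ΔH = -8260.5 kJ/min = -137.68 kW
Heat removed = 137.68 kJ/s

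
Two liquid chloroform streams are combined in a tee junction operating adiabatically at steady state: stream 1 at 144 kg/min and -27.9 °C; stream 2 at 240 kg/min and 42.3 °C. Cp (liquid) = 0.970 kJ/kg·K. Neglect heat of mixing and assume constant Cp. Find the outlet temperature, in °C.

No heat crosses the boundary, so H_out = H_in.
Σ ṁᵢCp,ᵢTᵢ = 144×0.970×-27.9 + 240×0.970×42.3 = 5950.4
Σ ṁᵢCp,ᵢ = 144×0.970 + 240×0.970 = 372.48
T_out = 5950.4 / 372.48 = 15.975 °C

T_out = 16.0 °C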